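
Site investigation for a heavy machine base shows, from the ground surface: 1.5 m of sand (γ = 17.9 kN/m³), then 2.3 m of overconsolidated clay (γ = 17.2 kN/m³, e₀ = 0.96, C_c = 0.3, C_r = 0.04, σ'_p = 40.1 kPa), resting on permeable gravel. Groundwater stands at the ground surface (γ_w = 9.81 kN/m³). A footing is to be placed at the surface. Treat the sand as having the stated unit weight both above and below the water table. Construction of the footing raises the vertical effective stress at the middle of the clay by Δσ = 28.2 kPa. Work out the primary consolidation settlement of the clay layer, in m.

S_c ≈ 0.0437 m

Mid-depth of clay below the ground surface: z = 1.5 + 2.3/2 = 2.65 m.
Total vertical stress at mid-clay: σ_v = 17.9×1.5 + 17.2×1.15 = 46.63 kPa.
Pore pressure: u = 9.81×(2.65 − 0) = 25.997 kPa.
Initial effective stress: σ'_0 = σ_v − u = 46.63 − 25.997 = 20.633 kPa.
Final effective stress: σ'_f = 20.633 + 28.2 = 48.833 kPa.
σ'_f = 48.833 > σ'_p = 40.1 kPa, so the stress path crosses the preconsolidation pressure — recompression up to σ'_p, then virgin compression beyond:
S_c = H/(1+e₀)·[C_r·log₁₀(σ'_p/σ'_0) + C_c·log₁₀(σ'_f/σ'_p)]
    = 2.3/1.96 × [0.04×log₁₀(40.1/20.633) + 0.3×log₁₀(48.833/40.1)]
    = 1.1735 × [0.011543 + 0.025671] = 0.04367 m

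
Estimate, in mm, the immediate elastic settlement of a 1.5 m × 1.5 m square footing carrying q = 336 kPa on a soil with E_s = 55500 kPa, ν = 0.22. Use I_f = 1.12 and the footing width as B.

Immediate (elastic) settlement: S_e = q·B·(1−ν²)/E_s · I_f.
S_e = 336 × 1.5 × (1 − 0.22²) / 55500 × 1.12
    = 336 × 1.5 × 0.9516 / 55500 × 1.12
    = 0.009679 m = 9.679 mm

S_e ≈ 9.68 mm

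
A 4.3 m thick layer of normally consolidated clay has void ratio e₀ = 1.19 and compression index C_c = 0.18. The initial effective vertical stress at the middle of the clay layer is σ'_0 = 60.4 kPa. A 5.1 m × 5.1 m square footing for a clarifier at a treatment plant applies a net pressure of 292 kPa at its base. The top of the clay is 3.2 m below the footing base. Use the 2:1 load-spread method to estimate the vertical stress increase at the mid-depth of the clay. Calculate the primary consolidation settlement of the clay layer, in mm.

S_c ≈ 118 mm

Mid-depth of clay below the footing base: z = 3.2 + 4.3/2 = 5.35 m.
Stress increase at mid-clay by the 2:1 spreading method:
Δσ = qBL/((B+z)(L+z)) = 292×5.1×5.1/((5.1+5.35)(5.1+5.35)) = 69.549 kPa
Final effective stress: σ'_f = σ'_0 + Δσ = 60.4 + 69.549 = 129.95 kPa.
Normally consolidated clay, so the full stress increment lies on the virgin compression line:
S_c = C_c·H/(1+e₀)·log₁₀(σ'_f/σ'_0) = 0.18×4.3/(1+1.19)×log₁₀(129.95/60.4)
    = 0.35342 × 0.33274 = 0.1176 m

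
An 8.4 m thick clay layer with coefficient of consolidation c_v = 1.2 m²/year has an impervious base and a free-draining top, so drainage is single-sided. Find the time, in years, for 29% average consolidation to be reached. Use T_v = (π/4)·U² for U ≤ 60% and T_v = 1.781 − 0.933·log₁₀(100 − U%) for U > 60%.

t ≈ 3.88 years

Drainage path length: H_d = H = 8.4 m (single drainage).
U ≤ 60%: T_v = (π/4)·U² = (π/4)×0.29² = 0.066052.
t = T_v·H_d²/c_v = 0.066052×8.4²/1.2 = 3.884 years.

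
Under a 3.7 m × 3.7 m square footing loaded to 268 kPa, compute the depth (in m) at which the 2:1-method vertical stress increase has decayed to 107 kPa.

2:1 spreading — at depth z the loaded area has grown by z in each plan dimension:
qB²/(B+z)² = Δσ_z ⇒ z = B(√(q/Δσ_z) − 1) = 3.7×(√(268/107) − 1) = 2.156 m

z ≈ 2.16 m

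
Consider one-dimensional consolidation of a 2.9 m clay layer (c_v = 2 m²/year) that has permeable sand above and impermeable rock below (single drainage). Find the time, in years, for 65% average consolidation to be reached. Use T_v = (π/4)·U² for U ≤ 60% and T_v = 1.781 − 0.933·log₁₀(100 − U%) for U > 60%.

Drainage path length: H_d = H = 2.9 m (single drainage).
U > 60%: T_v = 1.781 − 0.933·log₁₀(100 − 65) = 0.34038.
t = T_v·H_d²/c_v = 0.34038×2.9²/2 = 1.431 years.

t ≈ 1.43 years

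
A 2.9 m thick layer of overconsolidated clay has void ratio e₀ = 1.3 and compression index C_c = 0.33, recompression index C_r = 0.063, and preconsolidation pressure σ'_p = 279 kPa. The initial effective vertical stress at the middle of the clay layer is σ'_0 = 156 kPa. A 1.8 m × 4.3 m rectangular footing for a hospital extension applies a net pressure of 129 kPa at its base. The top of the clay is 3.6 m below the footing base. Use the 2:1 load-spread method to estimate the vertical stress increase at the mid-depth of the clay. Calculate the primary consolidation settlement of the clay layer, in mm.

Mid-depth of clay below the footing base: z = 3.6 + 2.9/2 = 5.05 m.
Stress increase at mid-clay by the 2:1 spreading method:
Δσ = qBL/((B+z)(L+z)) = 129×1.8×4.3/((1.8+5.05)(4.3+5.05)) = 15.589 kPa
Final effective stress: σ'_f = 156 + 15.589 = 171.59 kPa.
σ'_f = 171.59 ≤ σ'_p = 279 kPa, so the clay remains overconsolidated and only the recompression index applies:
S_c = C_r·H/(1+e₀)·log₁₀(σ'_f/σ'_0) = 0.063×2.9/2.3×log₁₀(171.59/156)
    = 0.079437 × 0.041367 = 0.003286 m

S_c ≈ 3.29 mm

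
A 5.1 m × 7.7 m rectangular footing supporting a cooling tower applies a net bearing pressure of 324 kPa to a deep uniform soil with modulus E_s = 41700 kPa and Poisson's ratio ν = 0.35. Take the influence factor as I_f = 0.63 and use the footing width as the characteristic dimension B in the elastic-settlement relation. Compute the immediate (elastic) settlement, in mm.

S_e ≈ 21.9 mm

Immediate (elastic) settlement: S_e = q·B·(1−ν²)/E_s · I_f.
S_e = 324 × 5.1 × (1 − 0.35²) / 41700 × 0.63
    = 324 × 5.1 × 0.8775 / 41700 × 0.63
    = 0.02191 m = 21.91 mm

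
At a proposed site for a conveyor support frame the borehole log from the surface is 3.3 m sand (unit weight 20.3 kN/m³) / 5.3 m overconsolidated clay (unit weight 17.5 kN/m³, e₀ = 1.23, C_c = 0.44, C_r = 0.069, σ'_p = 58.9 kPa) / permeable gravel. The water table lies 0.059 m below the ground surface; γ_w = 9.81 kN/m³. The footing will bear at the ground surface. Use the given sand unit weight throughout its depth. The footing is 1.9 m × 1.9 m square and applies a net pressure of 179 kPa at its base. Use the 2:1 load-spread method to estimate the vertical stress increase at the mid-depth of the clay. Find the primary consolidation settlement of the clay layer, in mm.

Mid-depth of clay below the ground surface: z = 3.3 + 5.3/2 = 5.95 m.
Total vertical stress at mid-clay: σ_v = 20.3×3.3 + 17.5×2.65 = 113.36 kPa.
Pore pressure: u = 9.81×(5.95 − 0.059) = 57.791 kPa.
Initial effective stress: σ'_0 = σ_v − u = 113.36 − 57.791 = 55.569 kPa.
Stress increase at mid-clay by the 2:1 spreading method:
Δσ = qBL/((B+z)(L+z)) = 179×1.9×1.9/((1.9+5.95)(1.9+5.95)) = 10.486 kPa
Final effective stress: σ'_f = 55.569 + 10.486 = 66.055 kPa.
σ'_f = 66.055 > σ'_p = 58.9 kPa, so the stress path crosses the preconsolidation pressure — recompression up to σ'_p, then virgin compression beyond:
S_c = H/(1+e₀)·[C_r·log₁₀(σ'_p/σ'_0) + C_c·log₁₀(σ'_f/σ'_p)]
    = 5.3/2.23 × [0.069×log₁₀(58.9/55.569) + 0.44×log₁₀(66.055/58.9)]
    = 2.3767 × [0.0017445 + 0.021908] = 0.05621 m

S_c ≈ 56.2 mm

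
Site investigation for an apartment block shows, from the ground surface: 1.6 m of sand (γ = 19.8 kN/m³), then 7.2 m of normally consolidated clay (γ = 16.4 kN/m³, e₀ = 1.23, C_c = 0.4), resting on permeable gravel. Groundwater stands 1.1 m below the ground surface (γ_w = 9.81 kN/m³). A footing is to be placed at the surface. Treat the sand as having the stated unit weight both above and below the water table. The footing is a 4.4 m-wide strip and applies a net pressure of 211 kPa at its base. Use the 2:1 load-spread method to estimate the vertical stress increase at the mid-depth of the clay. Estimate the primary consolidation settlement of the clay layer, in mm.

Mid-depth of clay below the ground surface: z = 1.6 + 7.2/2 = 5.2 m.
Total vertical stress at mid-clay: σ_v = 19.8×1.6 + 16.4×3.6 = 90.72 kPa.
Pore pressure: u = 9.81×(5.2 − 1.1) = 40.221 kPa.
Initial effective stress: σ'_0 = σ_v − u = 90.72 − 40.221 = 50.499 kPa.
Stress increase at mid-clay by the 2:1 spreading method:
Δσ = qB/(B+z) = 211×4.4/(4.4+5.2) = 96.708 kPa
Final effective stress: σ'_f = σ'_0 + Δσ = 50.499 + 96.708 = 147.21 kPa.
Normally consolidated clay, so the full stress increment lies on the virgin compression line:
S_c = C_c·H/(1+e₀)·log₁₀(σ'_f/σ'_0) = 0.4×7.2/(1+1.23)×log₁₀(147.21/50.499)
    = 1.2915 × 0.46465 = 0.6001 m

S_c ≈ 600 mm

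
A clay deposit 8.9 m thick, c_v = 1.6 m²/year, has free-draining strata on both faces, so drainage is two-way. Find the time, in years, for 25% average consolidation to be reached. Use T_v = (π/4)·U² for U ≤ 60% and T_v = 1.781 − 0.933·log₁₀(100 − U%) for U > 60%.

Drainage path length: H_d = H/2 = 4.45 m (double drainage).
U ≤ 60%: T_v = (π/4)·U² = (π/4)×0.25² = 0.049087.
t = T_v·H_d²/c_v = 0.049087×4.45²/1.6 = 0.6075 years.

t ≈ 0.608 years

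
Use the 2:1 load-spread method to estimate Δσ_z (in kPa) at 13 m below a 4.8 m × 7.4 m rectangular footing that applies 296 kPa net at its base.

By the 2:1 method the load spreads at 1 horizontal : 2 vertical, so at depth z the loaded area has grown by z in each plan dimension:
Δσ = qBL/((B+z)(L+z)) = 296×4.8×7.4/((4.8+13)(7.4+13)) = 28.954 kPa

Δσ_z ≈ 29 kPa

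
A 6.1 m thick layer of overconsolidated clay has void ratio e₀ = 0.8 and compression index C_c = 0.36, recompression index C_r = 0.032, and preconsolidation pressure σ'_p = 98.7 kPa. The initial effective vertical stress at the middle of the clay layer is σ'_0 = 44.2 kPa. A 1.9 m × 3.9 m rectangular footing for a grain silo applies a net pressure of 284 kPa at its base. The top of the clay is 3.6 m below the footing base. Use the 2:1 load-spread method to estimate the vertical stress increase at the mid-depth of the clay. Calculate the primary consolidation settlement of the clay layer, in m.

S_c ≈ 0.02 m

Mid-depth of clay below the footing base: z = 3.6 + 6.1/2 = 6.65 m.
Stress increase at mid-clay by the 2:1 spreading method:
Δσ = qBL/((B+z)(L+z)) = 284×1.9×3.9/((1.9+6.65)(3.9+6.65)) = 23.33 kPa
Final effective stress: σ'_f = 44.2 + 23.33 = 67.53 kPa.
σ'_f = 67.53 ≤ σ'_p = 98.7 kPa, so the clay remains overconsolidated and only the recompression index applies:
S_c = C_r·H/(1+e₀)·log₁₀(σ'_f/σ'_0) = 0.032×6.1/1.8×log₁₀(67.53/44.2)
    = 0.10844 × 0.18407 = 0.01996 m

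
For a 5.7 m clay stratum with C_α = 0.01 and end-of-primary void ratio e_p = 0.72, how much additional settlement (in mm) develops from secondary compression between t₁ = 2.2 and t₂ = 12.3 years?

Secondary compression: S_s = C_α·H/(1+e_p)·log₁₀(t₂/t₁)
S_s = 0.01×5.7/(1+0.72)×log₁₀(12.3/2.2)
    = 0.03314 × 0.7475 = 0.02477 m

S_s ≈ 24.8 mm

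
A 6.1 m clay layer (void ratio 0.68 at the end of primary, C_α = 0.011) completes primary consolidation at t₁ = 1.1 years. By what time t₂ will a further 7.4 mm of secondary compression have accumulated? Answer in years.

S_s = C_α·H/(1+e_p)·log₁₀(t₂/t₁) ⇒ log₁₀(t₂/t₁) = S_s·(1+e_p)/(C_α·H).
log₁₀(t₂/t₁) = 0.0074 × (1+0.68) / (0.011×6.1) = 0.1853
t₂ = t₁ × 10^0.1853 = 1.1 × 1.532 = 1.685 years

t₂ ≈ 1.69 years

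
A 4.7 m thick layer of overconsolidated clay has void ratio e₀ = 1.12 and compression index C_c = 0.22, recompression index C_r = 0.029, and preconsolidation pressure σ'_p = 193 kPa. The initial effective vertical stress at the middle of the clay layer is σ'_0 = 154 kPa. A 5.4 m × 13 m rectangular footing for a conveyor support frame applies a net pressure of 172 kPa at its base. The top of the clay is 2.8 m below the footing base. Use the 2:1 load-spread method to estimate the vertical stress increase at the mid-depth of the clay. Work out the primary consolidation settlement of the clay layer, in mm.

Mid-depth of clay below the footing base: z = 2.8 + 4.7/2 = 5.15 m.
Stress increase at mid-clay by the 2:1 spreading method:
Δσ = qBL/((B+z)(L+z)) = 172×5.4×13/((5.4+5.15)(13+5.15)) = 63.057 kPa
Final effective stress: σ'_f = 154 + 63.057 = 217.06 kPa.
σ'_f = 217.06 > σ'_p = 193 kPa, so the stress path crosses the preconsolidation pressure — recompression up to σ'_p, then virgin compression beyond:
S_c = H/(1+e₀)·[C_r·log₁₀(σ'_p/σ'_0) + C_c·log₁₀(σ'_f/σ'_p)]
    = 4.7/2.12 × [0.029×log₁₀(193/154) + 0.22×log₁₀(217.06/193)]
    = 2.217 × [0.0028431 + 0.011225] = 0.03119 m

S_c ≈ 31.2 mm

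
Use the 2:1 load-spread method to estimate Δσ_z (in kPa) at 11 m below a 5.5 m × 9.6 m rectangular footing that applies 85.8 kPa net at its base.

Δσ_z ≈ 13.3 kPa

By the 2:1 method the load spreads at 1 horizontal : 2 vertical, so at depth z the loaded area has grown by z in each plan dimension:
Δσ = qBL/((B+z)(L+z)) = 85.8×5.5×9.6/((5.5+11)(9.6+11)) = 13.328 kPa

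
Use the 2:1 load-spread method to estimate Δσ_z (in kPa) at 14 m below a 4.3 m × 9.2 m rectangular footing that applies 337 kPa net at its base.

By the 2:1 method the load spreads at 1 horizontal : 2 vertical, so at depth z the loaded area has grown by z in each plan dimension:
Δσ = qBL/((B+z)(L+z)) = 337×4.3×9.2/((4.3+14)(9.2+14)) = 31.401 kPa

Δσ_z ≈ 31.4 kPa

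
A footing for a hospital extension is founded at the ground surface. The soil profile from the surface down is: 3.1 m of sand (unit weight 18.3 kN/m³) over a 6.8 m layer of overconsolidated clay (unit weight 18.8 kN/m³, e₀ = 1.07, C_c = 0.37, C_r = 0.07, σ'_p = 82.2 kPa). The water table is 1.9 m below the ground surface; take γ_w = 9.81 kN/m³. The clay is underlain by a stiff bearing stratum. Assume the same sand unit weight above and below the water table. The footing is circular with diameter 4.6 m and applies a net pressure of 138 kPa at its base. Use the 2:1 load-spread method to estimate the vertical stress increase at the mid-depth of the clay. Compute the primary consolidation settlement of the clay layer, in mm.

S_c ≈ 108 mm

Mid-depth of clay below the ground surface: z = 3.1 + 6.8/2 = 6.5 m.
Total vertical stress at mid-clay: σ_v = 18.3×3.1 + 18.8×3.4 = 120.65 kPa.
Pore pressure: u = 9.81×(6.5 − 1.9) = 45.126 kPa.
Initial effective stress: σ'_0 = σ_v − u = 120.65 − 45.126 = 75.524 kPa.
Stress increase at mid-clay by the 2:1 spreading method:
Δσ ≈ qD²/(D+z)² = 138×4.6²/(4.6+6.5)² = 23.7 kPa
Final effective stress: σ'_f = 75.524 + 23.7 = 99.224 kPa.
σ'_f = 99.224 > σ'_p = 82.2 kPa, so the stress path crosses the preconsolidation pressure — recompression up to σ'_p, then virgin compression beyond:
S_c = H/(1+e₀)·[C_r·log₁₀(σ'_p/σ'_0) + C_c·log₁₀(σ'_f/σ'_p)]
    = 6.8/2.07 × [0.07×log₁₀(82.2/75.524) + 0.37×log₁₀(99.224/82.2)]
    = 3.285 × [0.0025751 + 0.030246] = 0.1078 m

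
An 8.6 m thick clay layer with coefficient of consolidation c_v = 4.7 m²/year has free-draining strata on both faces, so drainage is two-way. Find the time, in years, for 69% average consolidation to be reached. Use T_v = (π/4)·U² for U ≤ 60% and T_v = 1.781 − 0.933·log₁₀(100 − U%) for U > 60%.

t ≈ 1.53 years

Drainage path length: H_d = H/2 = 4.3 m (double drainage).
U > 60%: T_v = 1.781 − 0.933·log₁₀(100 − 69) = 0.38956.
t = T_v·H_d²/c_v = 0.38956×4.3²/4.7 = 1.533 years.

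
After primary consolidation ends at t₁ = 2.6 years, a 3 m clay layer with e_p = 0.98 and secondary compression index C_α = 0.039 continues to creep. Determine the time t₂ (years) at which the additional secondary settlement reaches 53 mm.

S_s = C_α·H/(1+e_p)·log₁₀(t₂/t₁) ⇒ log₁₀(t₂/t₁) = S_s·(1+e_p)/(C_α·H).
log₁₀(t₂/t₁) = 0.053 × (1+0.98) / (0.039×3) = 0.8969
t₂ = t₁ × 10^0.8969 = 2.6 × 7.887 = 20.51 years

t₂ ≈ 20.5 years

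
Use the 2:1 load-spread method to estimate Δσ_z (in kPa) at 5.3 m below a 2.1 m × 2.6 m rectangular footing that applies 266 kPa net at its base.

Δσ_z ≈ 24.8 kPa

By the 2:1 method the load spreads at 1 horizontal : 2 vertical, so at depth z the loaded area has grown by z in each plan dimension:
Δσ = qBL/((B+z)(L+z)) = 266×2.1×2.6/((2.1+5.3)(2.6+5.3)) = 24.844 kPa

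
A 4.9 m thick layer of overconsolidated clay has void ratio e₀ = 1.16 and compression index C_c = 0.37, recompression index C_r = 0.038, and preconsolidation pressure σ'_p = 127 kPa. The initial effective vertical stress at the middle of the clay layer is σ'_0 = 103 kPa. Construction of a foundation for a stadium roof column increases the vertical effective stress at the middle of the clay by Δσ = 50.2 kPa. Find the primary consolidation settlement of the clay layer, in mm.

Final effective stress: σ'_f = 103 + 50.2 = 153.2 kPa.
σ'_f = 153.2 > σ'_p = 127 kPa, so the stress path crosses the preconsolidation pressure — recompression up to σ'_p, then virgin compression beyond:
S_c = H/(1+e₀)·[C_r·log₁₀(σ'_p/σ'_0) + C_c·log₁₀(σ'_f/σ'_p)]
    = 4.9/2.16 × [0.038×log₁₀(127/103) + 0.37×log₁₀(153.2/127)]
    = 2.2685 × [0.0034567 + 0.030138] = 0.07621 m

S_c ≈ 76.2 mm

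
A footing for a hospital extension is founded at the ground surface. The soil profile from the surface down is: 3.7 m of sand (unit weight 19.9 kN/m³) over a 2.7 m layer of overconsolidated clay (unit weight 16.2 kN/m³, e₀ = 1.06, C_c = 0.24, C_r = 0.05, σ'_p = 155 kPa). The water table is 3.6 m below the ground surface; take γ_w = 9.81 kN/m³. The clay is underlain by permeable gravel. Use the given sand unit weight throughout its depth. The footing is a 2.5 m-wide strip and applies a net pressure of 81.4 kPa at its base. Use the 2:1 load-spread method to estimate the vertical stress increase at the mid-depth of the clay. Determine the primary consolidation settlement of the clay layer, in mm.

S_c ≈ 8.15 mm

Mid-depth of clay below the ground surface: z = 3.7 + 2.7/2 = 5.05 m.
Total vertical stress at mid-clay: σ_v = 19.9×3.7 + 16.2×1.35 = 95.5 kPa.
Pore pressure: u = 9.81×(5.05 − 3.6) = 14.225 kPa.
Initial effective stress: σ'_0 = σ_v − u = 95.5 − 14.225 = 81.275 kPa.
Stress increase at mid-clay by the 2:1 spreading method:
Δσ = qB/(B+z) = 81.4×2.5/(2.5+5.05) = 26.954 kPa
Final effective stress: σ'_f = 81.275 + 26.954 = 108.23 kPa.
σ'_f = 108.23 ≤ σ'_p = 155 kPa, so the clay remains overconsolidated and only the recompression index applies:
S_c = C_r·H/(1+e₀)·log₁₀(σ'_f/σ'_0) = 0.05×2.7/2.06×log₁₀(108.23/81.275)
    = 0.065535 × 0.12439 = 0.008152 m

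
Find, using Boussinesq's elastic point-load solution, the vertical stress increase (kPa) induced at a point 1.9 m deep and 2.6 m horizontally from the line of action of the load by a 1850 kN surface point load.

Δσ_z ≈ 17.5 kPa

Boussinesq vertical stress below a point load on an elastic half-space:
Δσ_z = 3P/(2πz²) · [1 + (r/z)²]^(−5/2)
r/z = 2.6/1.9 = 1.3684; [1+(r/z)²]^(−5/2) = 0.071502.
Δσ_z = 3×1850/(2π×1.9²) × 0.071502 = 244.68 × 0.071502 = 17.5 kPa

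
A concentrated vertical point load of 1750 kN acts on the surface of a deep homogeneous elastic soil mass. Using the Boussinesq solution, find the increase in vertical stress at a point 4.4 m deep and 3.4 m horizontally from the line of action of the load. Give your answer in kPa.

Δσ_z ≈ 13.4 kPa

Boussinesq vertical stress below a point load on an elastic half-space:
Δσ_z = 3P/(2πz²) · [1 + (r/z)²]^(−5/2)
r/z = 3.4/4.4 = 0.77273; [1+(r/z)²]^(−5/2) = 0.31022.
Δσ_z = 3×1750/(2π×4.4²) × 0.31022 = 43.159 × 0.31022 = 13.39 kPa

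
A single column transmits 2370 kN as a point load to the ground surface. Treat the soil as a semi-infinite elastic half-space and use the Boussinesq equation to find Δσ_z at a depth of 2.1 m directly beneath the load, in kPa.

Boussinesq vertical stress below a point load on an elastic half-space:
Δσ_z = 3P/(2πz²) · [1 + (r/z)²]^(−5/2)
r/z = 0/2.1 = 0; [1+(r/z)²]^(−5/2) = 1.
Δσ_z = 3×2370/(2π×2.1²) × 1 = 256.6 × 1 = 256.6 kPa

Δσ_z ≈ 257 kPa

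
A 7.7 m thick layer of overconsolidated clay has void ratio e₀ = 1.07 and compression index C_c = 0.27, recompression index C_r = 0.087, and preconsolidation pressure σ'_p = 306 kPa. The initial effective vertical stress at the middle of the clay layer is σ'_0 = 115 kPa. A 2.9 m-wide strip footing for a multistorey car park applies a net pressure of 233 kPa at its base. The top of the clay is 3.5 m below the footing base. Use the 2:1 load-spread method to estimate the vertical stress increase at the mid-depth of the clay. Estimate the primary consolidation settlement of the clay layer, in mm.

Mid-depth of clay below the footing base: z = 3.5 + 7.7/2 = 7.35 m.
Stress increase at mid-clay by the 2:1 spreading method:
Δσ = qB/(B+z) = 233×2.9/(2.9+7.35) = 65.922 kPa
Final effective stress: σ'_f = 115 + 65.922 = 180.92 kPa.
σ'_f = 180.92 ≤ σ'_p = 306 kPa, so the clay remains overconsolidated and only the recompression index applies:
S_c = C_r·H/(1+e₀)·log₁₀(σ'_f/σ'_0) = 0.087×7.7/2.07×log₁₀(180.92/115)
    = 0.32362 × 0.19679 = 0.06369 m

S_c ≈ 63.7 mm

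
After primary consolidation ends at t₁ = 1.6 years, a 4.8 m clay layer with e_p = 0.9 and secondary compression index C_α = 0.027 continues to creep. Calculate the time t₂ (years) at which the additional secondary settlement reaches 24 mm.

S_s = C_α·H/(1+e_p)·log₁₀(t₂/t₁) ⇒ log₁₀(t₂/t₁) = S_s·(1+e_p)/(C_α·H).
log₁₀(t₂/t₁) = 0.024 × (1+0.9) / (0.027×4.8) = 0.3519
t₂ = t₁ × 10^0.3519 = 1.6 × 2.248 = 3.597 years

t₂ ≈ 3.6 years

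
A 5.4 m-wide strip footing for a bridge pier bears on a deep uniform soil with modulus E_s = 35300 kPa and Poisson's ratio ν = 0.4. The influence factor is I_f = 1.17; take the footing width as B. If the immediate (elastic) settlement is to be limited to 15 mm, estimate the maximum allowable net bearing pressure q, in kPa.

q ≈ 99.8 kPa

S_e = q·B·(1−ν²)/E_s · I_f  ⇒  q = S_e·E_s / (B·(1−ν²)·I_f).
q = 0.015 × 35300 / (5.4 × 0.84 × 1.17) = 99.77 kPa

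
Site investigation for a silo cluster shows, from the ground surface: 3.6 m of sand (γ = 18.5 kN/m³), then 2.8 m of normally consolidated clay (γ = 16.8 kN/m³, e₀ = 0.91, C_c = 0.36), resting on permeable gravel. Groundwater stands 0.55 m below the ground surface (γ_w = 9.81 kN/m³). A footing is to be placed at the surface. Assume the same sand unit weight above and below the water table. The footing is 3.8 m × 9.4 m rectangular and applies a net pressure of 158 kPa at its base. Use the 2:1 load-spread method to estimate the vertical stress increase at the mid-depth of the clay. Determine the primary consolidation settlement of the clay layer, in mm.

S_c ≈ 154 mm

Mid-depth of clay below the ground surface: z = 3.6 + 2.8/2 = 5 m.
Total vertical stress at mid-clay: σ_v = 18.5×3.6 + 16.8×1.4 = 90.12 kPa.
Pore pressure: u = 9.81×(5 − 0.55) = 43.655 kPa.
Initial effective stress: σ'_0 = σ_v − u = 90.12 − 43.655 = 46.465 kPa.
Stress increase at mid-clay by the 2:1 spreading method:
Δσ = qBL/((B+z)(L+z)) = 158×3.8×9.4/((3.8+5)(9.4+5)) = 44.537 kPa
Final effective stress: σ'_f = σ'_0 + Δσ = 46.465 + 44.537 = 91.002 kPa.
Normally consolidated clay, so the full stress increment lies on the virgin compression line:
S_c = C_c·H/(1+e₀)·log₁₀(σ'_f/σ'_0) = 0.36×2.8/(1+0.91)×log₁₀(91.002/46.465)
    = 0.52775 × 0.29192 = 0.1541 m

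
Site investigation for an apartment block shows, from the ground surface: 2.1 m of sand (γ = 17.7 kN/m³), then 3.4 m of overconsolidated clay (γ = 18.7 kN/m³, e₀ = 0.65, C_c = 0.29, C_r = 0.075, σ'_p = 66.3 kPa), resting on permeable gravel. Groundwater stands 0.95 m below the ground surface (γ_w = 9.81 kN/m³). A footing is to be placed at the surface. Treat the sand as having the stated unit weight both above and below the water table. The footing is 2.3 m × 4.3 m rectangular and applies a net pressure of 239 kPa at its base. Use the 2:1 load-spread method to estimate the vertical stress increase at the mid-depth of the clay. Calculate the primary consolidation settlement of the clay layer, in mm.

S_c ≈ 108 mm

Mid-depth of clay below the ground surface: z = 2.1 + 3.4/2 = 3.8 m.
Total vertical stress at mid-clay: σ_v = 17.7×2.1 + 18.7×1.7 = 68.96 kPa.
Pore pressure: u = 9.81×(3.8 − 0.95) = 27.959 kPa.
Initial effective stress: σ'_0 = σ_v − u = 68.96 − 27.959 = 41.001 kPa.
Stress increase at mid-clay by the 2:1 spreading method:
Δσ = qBL/((B+z)(L+z)) = 239×2.3×4.3/((2.3+3.8)(4.3+3.8)) = 47.839 kPa
Final effective stress: σ'_f = 41.001 + 47.839 = 88.84 kPa.
σ'_f = 88.84 > σ'_p = 66.3 kPa, so the stress path crosses the preconsolidation pressure — recompression up to σ'_p, then virgin compression beyond:
S_c = H/(1+e₀)·[C_r·log₁₀(σ'_p/σ'_0) + C_c·log₁₀(σ'_f/σ'_p)]
    = 3.4/1.65 × [0.075×log₁₀(66.3/41.001) + 0.29×log₁₀(88.84/66.3)]
    = 2.0606 × [0.015654 + 0.036858] = 0.1082 m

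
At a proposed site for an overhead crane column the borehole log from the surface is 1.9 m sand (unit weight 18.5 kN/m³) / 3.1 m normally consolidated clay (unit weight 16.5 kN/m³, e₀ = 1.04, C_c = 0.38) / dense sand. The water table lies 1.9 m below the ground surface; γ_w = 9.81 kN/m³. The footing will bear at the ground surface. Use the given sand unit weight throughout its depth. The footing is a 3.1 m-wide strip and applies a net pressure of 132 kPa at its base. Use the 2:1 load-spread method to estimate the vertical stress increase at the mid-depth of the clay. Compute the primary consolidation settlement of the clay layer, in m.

S_c ≈ 0.217 m

Mid-depth of clay below the ground surface: z = 1.9 + 3.1/2 = 3.45 m.
Total vertical stress at mid-clay: σ_v = 18.5×1.9 + 16.5×1.55 = 60.725 kPa.
Pore pressure: u = 9.81×(3.45 − 1.9) = 15.206 kPa.
Initial effective stress: σ'_0 = σ_v − u = 60.725 − 15.206 = 45.519 kPa.
Stress increase at mid-clay by the 2:1 spreading method:
Δσ = qB/(B+z) = 132×3.1/(3.1+3.45) = 62.473 kPa
Final effective stress: σ'_f = σ'_0 + Δσ = 45.519 + 62.473 = 107.99 kPa.
Normally consolidated clay, so the full stress increment lies on the virgin compression line:
S_c = C_c·H/(1+e₀)·log₁₀(σ'_f/σ'_0) = 0.38×3.1/(1+1.04)×log₁₀(107.99/45.519)
    = 0.57745 × 0.37519 = 0.2167 m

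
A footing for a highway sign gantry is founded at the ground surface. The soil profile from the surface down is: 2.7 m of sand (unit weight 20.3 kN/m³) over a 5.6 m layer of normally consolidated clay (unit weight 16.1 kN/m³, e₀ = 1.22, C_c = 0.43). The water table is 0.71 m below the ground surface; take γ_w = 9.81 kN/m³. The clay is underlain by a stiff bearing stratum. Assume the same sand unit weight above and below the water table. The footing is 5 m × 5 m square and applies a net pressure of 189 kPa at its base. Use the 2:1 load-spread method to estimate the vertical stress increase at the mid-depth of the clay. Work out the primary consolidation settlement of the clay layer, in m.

Mid-depth of clay below the ground surface: z = 2.7 + 5.6/2 = 5.5 m.
Total vertical stress at mid-clay: σ_v = 20.3×2.7 + 16.1×2.8 = 99.89 kPa.
Pore pressure: u = 9.81×(5.5 − 0.71) = 46.99 kPa.
Initial effective stress: σ'_0 = σ_v − u = 99.89 − 46.99 = 52.9 kPa.
Stress increase at mid-clay by the 2:1 spreading method:
Δσ = qBL/((B+z)(L+z)) = 189×5×5/((5+5.5)(5+5.5)) = 42.857 kPa
Final effective stress: σ'_f = σ'_0 + Δσ = 52.9 + 42.857 = 95.757 kPa.
Normally consolidated clay, so the full stress increment lies on the virgin compression line:
S_c = C_c·H/(1+e₀)·log₁₀(σ'_f/σ'_0) = 0.43×5.6/(1+1.22)×log₁₀(95.757/52.9)
    = 1.0847 × 0.25771 = 0.2795 m

S_c ≈ 0.28 m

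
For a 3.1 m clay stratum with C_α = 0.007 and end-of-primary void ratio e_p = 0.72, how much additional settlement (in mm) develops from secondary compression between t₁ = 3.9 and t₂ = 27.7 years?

S_s ≈ 10.7 mm

Secondary compression: S_s = C_α·H/(1+e_p)·log₁₀(t₂/t₁)
S_s = 0.007×3.1/(1+0.72)×log₁₀(27.7/3.9)
    = 0.01262 × 0.8514 = 0.01074 m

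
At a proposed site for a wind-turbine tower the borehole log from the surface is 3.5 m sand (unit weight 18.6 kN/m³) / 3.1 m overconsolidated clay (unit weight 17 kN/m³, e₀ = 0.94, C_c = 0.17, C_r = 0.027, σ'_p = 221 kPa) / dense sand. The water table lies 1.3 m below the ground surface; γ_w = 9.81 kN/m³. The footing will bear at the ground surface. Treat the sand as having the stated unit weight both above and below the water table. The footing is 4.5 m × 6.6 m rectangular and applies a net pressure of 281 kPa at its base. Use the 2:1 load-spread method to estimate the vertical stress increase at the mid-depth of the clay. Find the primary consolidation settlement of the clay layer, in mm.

Mid-depth of clay below the ground surface: z = 3.5 + 3.1/2 = 5.05 m.
Total vertical stress at mid-clay: σ_v = 18.6×3.5 + 17×1.55 = 91.45 kPa.
Pore pressure: u = 9.81×(5.05 − 1.3) = 36.788 kPa.
Initial effective stress: σ'_0 = σ_v − u = 91.45 − 36.788 = 54.662 kPa.
Stress increase at mid-clay by the 2:1 spreading method:
Δσ = qBL/((B+z)(L+z)) = 281×4.5×6.6/((4.5+5.05)(6.6+5.05)) = 75.012 kPa
Final effective stress: σ'_f = 54.662 + 75.012 = 129.67 kPa.
σ'_f = 129.67 ≤ σ'_p = 221 kPa, so the clay remains overconsolidated and only the recompression index applies:
S_c = C_r·H/(1+e₀)·log₁₀(σ'_f/σ'_0) = 0.027×3.1/1.94×log₁₀(129.67/54.662)
    = 0.043143 × 0.37515 = 0.01619 m

S_c ≈ 16.2 mm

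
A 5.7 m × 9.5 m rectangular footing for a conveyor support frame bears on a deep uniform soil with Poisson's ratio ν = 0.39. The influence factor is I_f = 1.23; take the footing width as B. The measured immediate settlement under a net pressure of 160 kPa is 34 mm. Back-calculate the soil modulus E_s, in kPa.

E_s ≈ 28000 kPa

S_e = q·B·(1−ν²)/E_s · I_f  ⇒  E_s = q·B·(1−ν²)·I_f / S_e.
E_s = 160 × 5.7 × 0.8479 × 1.23 / 0.034 = 27970 kPa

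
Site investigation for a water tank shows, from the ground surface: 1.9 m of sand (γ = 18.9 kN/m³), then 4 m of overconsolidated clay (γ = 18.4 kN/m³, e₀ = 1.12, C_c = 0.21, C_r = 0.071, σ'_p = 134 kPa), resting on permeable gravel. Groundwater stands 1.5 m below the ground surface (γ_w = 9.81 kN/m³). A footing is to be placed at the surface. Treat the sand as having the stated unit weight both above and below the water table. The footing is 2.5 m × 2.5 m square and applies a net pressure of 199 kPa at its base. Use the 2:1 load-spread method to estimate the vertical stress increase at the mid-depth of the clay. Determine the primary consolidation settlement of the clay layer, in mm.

S_c ≈ 28 mm

Mid-depth of clay below the ground surface: z = 1.9 + 4/2 = 3.9 m.
Total vertical stress at mid-clay: σ_v = 18.9×1.9 + 18.4×2 = 72.71 kPa.
Pore pressure: u = 9.81×(3.9 − 1.5) = 23.544 kPa.
Initial effective stress: σ'_0 = σ_v − u = 72.71 − 23.544 = 49.166 kPa.
Stress increase at mid-clay by the 2:1 spreading method:
Δσ = qBL/((B+z)(L+z)) = 199×2.5×2.5/((2.5+3.9)(2.5+3.9)) = 30.365 kPa
Final effective stress: σ'_f = 49.166 + 30.365 = 79.531 kPa.
σ'_f = 79.531 ≤ σ'_p = 134 kPa, so the clay remains overconsolidated and only the recompression index applies:
S_c = C_r·H/(1+e₀)·log₁₀(σ'_f/σ'_0) = 0.071×4/2.12×log₁₀(79.531/49.166)
    = 0.13396 × 0.20887 = 0.02798 m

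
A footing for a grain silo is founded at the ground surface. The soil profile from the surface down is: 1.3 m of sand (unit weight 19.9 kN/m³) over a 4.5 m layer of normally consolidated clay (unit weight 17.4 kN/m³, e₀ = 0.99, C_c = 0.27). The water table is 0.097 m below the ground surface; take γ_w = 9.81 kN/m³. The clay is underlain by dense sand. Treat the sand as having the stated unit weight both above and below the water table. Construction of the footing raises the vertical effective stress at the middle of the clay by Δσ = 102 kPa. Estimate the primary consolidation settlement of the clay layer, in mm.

Mid-depth of clay below the ground surface: z = 1.3 + 4.5/2 = 3.55 m.
Total vertical stress at mid-clay: σ_v = 19.9×1.3 + 17.4×2.25 = 65.02 kPa.
Pore pressure: u = 9.81×(3.55 − 0.097) = 33.874 kPa.
Initial effective stress: σ'_0 = σ_v − u = 65.02 − 33.874 = 31.146 kPa.
Final effective stress: σ'_f = σ'_0 + Δσ = 31.146 + 102 = 133.15 kPa.
Normally consolidated clay, so the full stress increment lies on the virgin compression line:
S_c = C_c·H/(1+e₀)·log₁₀(σ'_f/σ'_0) = 0.27×4.5/(1+0.99)×log₁₀(133.15/31.146)
    = 0.61055 × 0.63094 = 0.3852 m

S_c ≈ 385 mm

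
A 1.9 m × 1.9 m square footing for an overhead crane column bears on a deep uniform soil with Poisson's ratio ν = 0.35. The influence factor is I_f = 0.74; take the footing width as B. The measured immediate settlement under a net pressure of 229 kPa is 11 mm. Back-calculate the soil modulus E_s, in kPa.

S_e = q·B·(1−ν²)/E_s · I_f  ⇒  E_s = q·B·(1−ν²)·I_f / S_e.
E_s = 229 × 1.9 × 0.8775 × 0.74 / 0.011 = 25680 kPa

E_s ≈ 25700 kPa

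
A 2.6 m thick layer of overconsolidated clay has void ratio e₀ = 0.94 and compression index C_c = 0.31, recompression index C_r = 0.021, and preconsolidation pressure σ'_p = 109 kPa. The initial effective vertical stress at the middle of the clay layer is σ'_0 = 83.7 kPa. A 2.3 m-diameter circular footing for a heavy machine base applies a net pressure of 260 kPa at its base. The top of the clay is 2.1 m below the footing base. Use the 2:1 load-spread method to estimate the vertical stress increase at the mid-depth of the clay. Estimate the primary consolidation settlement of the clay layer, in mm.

Mid-depth of clay below the footing base: z = 2.1 + 2.6/2 = 3.4 m.
Stress increase at mid-clay by the 2:1 spreading method:
Δσ ≈ qD²/(D+z)² = 260×2.3²/(2.3+3.4)² = 42.333 kPa
Final effective stress: σ'_f = 83.7 + 42.333 = 126.03 kPa.
σ'_f = 126.03 > σ'_p = 109 kPa, so the stress path crosses the preconsolidation pressure — recompression up to σ'_p, then virgin compression beyond:
S_c = H/(1+e₀)·[C_r·log₁₀(σ'_p/σ'_0) + C_c·log₁₀(σ'_f/σ'_p)]
    = 2.6/1.94 × [0.021×log₁₀(109/83.7) + 0.31×log₁₀(126.03/109)]
    = 1.3402 × [0.0024087 + 0.019545] = 0.02942 m

S_c ≈ 29.4 mm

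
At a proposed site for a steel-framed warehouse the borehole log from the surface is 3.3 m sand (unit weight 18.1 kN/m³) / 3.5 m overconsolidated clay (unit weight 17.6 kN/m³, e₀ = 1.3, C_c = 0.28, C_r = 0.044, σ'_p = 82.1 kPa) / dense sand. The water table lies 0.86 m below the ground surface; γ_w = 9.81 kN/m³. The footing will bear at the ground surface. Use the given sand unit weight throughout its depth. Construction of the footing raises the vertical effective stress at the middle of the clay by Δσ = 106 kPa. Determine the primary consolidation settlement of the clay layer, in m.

Mid-depth of clay below the ground surface: z = 3.3 + 3.5/2 = 5.05 m.
Total vertical stress at mid-clay: σ_v = 18.1×3.3 + 17.6×1.75 = 90.53 kPa.
Pore pressure: u = 9.81×(5.05 − 0.86) = 41.104 kPa.
Initial effective stress: σ'_0 = σ_v − u = 90.53 − 41.104 = 49.426 kPa.
Final effective stress: σ'_f = 49.426 + 106 = 155.43 kPa.
σ'_f = 155.43 > σ'_p = 82.1 kPa, so the stress path crosses the preconsolidation pressure — recompression up to σ'_p, then virgin compression beyond:
S_c = H/(1+e₀)·[C_r·log₁₀(σ'_p/σ'_0) + C_c·log₁₀(σ'_f/σ'_p)]
    = 3.5/2.3 × [0.044×log₁₀(82.1/49.426) + 0.28×log₁₀(155.43/82.1)]
    = 1.5217 × [0.0096971 + 0.077614] = 0.1329 m

S_c ≈ 0.133 m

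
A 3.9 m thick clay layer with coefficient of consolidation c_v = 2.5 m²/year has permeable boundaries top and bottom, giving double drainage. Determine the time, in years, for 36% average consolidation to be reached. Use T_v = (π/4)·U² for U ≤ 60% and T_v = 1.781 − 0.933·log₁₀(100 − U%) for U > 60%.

t ≈ 0.155 years

Drainage path length: H_d = H/2 = 1.95 m (double drainage).
U ≤ 60%: T_v = (π/4)·U² = (π/4)×0.36² = 0.10179.
t = T_v·H_d²/c_v = 0.10179×1.95²/2.5 = 0.1548 years.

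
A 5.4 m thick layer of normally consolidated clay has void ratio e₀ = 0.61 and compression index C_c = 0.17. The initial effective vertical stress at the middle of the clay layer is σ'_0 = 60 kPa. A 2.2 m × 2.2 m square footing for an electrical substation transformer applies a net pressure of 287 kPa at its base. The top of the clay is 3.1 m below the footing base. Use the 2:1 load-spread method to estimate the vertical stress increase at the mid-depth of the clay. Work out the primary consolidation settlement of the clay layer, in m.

S_c ≈ 0.0765 m

Mid-depth of clay below the footing base: z = 3.1 + 5.4/2 = 5.8 m.
Stress increase at mid-clay by the 2:1 spreading method:
Δσ = qBL/((B+z)(L+z)) = 287×2.2×2.2/((2.2+5.8)(2.2+5.8)) = 21.704 kPa
Final effective stress: σ'_f = σ'_0 + Δσ = 60 + 21.704 = 81.704 kPa.
Normally consolidated clay, so the full stress increment lies on the virgin compression line:
S_c = C_c·H/(1+e₀)·log₁₀(σ'_f/σ'_0) = 0.17×5.4/(1+0.61)×log₁₀(81.704/60)
    = 0.57019 × 0.13409 = 0.07646 m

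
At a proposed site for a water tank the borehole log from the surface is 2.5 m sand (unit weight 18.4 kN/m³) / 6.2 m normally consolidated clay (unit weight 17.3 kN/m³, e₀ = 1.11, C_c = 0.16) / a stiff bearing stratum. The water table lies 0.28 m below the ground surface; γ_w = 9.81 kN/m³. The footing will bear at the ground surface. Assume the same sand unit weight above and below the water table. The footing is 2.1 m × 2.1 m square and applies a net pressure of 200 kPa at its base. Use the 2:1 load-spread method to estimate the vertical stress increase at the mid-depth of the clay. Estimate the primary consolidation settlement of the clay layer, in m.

S_c ≈ 0.0557 m

Mid-depth of clay below the ground surface: z = 2.5 + 6.2/2 = 5.6 m.
Total vertical stress at mid-clay: σ_v = 18.4×2.5 + 17.3×3.1 = 99.63 kPa.
Pore pressure: u = 9.81×(5.6 − 0.28) = 52.189 kPa.
Initial effective stress: σ'_0 = σ_v − u = 99.63 − 52.189 = 47.441 kPa.
Stress increase at mid-clay by the 2:1 spreading method:
Δσ = qBL/((B+z)(L+z)) = 200×2.1×2.1/((2.1+5.6)(2.1+5.6)) = 14.876 kPa
Final effective stress: σ'_f = σ'_0 + Δσ = 47.441 + 14.876 = 62.317 kPa.
Normally consolidated clay, so the full stress increment lies on the virgin compression line:
S_c = C_c·H/(1+e₀)·log₁₀(σ'_f/σ'_0) = 0.16×6.2/(1+1.11)×log₁₀(62.317/47.441)
    = 0.47014 × 0.11845 = 0.05569 m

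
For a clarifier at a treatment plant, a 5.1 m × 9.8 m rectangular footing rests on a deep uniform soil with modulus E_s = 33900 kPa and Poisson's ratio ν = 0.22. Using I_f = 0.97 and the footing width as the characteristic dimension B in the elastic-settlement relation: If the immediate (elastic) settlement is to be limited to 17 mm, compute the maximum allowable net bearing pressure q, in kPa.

q ≈ 122 kPa

S_e = q·B·(1−ν²)/E_s · I_f  ⇒  q = S_e·E_s / (B·(1−ν²)·I_f).
q = 0.017 × 33900 / (5.1 × 0.9516 × 0.97) = 122.4 kPa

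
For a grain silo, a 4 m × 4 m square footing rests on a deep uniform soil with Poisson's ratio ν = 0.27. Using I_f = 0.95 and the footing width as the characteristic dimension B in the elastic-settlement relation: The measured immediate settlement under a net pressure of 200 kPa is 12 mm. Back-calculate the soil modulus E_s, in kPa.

S_e = q·B·(1−ν²)/E_s · I_f  ⇒  E_s = q·B·(1−ν²)·I_f / S_e.
E_s = 200 × 4 × 0.9271 × 0.95 / 0.012 = 58720 kPa

E_s ≈ 58700 kPa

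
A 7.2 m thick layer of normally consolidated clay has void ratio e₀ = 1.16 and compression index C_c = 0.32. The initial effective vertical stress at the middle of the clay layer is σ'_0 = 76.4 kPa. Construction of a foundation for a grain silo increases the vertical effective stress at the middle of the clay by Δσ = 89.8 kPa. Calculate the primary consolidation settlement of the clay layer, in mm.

S_c ≈ 360 mm

Final effective stress: σ'_f = σ'_0 + Δσ = 76.4 + 89.8 = 166.2 kPa.
Normally consolidated clay, so the full stress increment lies on the virgin compression line:
S_c = C_c·H/(1+e₀)·log₁₀(σ'_f/σ'_0) = 0.32×7.2/(1+1.16)×log₁₀(166.2/76.4)
    = 1.0667 × 0.33754 = 0.3601 m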